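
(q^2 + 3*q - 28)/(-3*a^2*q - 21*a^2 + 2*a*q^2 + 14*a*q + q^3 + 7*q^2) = (q - 4)/(-3*a^2 + 2*a*q + q^2)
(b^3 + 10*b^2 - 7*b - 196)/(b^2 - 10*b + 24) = (b^2 + 14*b + 49)/(b - 6)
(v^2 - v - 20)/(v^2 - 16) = (v - 5)/(v - 4)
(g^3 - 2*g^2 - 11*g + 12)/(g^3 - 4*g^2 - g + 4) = (g + 3)/(g + 1)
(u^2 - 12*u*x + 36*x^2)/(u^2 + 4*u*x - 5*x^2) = (u^2 - 12*u*x + 36*x^2)/(u^2 + 4*u*x - 5*x^2)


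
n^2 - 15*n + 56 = (n - 8)*(n - 7)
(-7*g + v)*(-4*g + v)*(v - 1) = 28*g^2*v - 28*g^2 - 11*g*v^2 + 11*g*v + v^3 - v^2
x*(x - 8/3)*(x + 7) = x^3 + 13*x^2/3 - 56*x/3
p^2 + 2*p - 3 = (p - 1)*(p + 3)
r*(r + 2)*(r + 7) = r^3 + 9*r^2 + 14*r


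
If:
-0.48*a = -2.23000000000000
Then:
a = 4.65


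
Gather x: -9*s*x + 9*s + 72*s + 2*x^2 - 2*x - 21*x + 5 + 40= 81*s + 2*x^2 + x*(-9*s - 23) + 45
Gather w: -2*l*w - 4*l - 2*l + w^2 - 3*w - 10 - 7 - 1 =-6*l + w^2 + w*(-2*l - 3) - 18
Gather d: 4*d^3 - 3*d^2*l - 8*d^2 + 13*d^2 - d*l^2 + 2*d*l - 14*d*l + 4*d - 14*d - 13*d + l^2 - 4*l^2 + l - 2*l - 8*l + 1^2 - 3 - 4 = 4*d^3 + d^2*(5 - 3*l) + d*(-l^2 - 12*l - 23) - 3*l^2 - 9*l - 6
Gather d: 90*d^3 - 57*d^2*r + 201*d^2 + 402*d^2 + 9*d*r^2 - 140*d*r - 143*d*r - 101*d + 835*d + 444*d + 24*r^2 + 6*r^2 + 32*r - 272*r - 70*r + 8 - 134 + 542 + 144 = 90*d^3 + d^2*(603 - 57*r) + d*(9*r^2 - 283*r + 1178) + 30*r^2 - 310*r + 560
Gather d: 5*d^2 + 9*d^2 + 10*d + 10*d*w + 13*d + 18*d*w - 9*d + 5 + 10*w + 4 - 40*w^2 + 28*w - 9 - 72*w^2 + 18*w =14*d^2 + d*(28*w + 14) - 112*w^2 + 56*w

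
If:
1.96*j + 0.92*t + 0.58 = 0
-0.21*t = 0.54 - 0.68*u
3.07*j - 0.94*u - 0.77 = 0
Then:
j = 0.36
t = -1.40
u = 0.36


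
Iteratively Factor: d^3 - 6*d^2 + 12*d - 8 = (d - 2)*(d^2 - 4*d + 4) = (d - 2)^2*(d - 2)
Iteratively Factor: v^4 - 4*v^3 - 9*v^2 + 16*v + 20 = (v + 2)*(v^3 - 6*v^2 + 3*v + 10) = (v - 5)*(v + 2)*(v^2 - v - 2) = (v - 5)*(v - 2)*(v + 2)*(v + 1)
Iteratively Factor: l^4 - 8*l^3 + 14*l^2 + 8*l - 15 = (l - 5)*(l^3 - 3*l^2 - l + 3) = (l - 5)*(l - 1)*(l^2 - 2*l - 3) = (l - 5)*(l - 3)*(l - 1)*(l + 1)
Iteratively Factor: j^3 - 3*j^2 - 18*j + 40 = (j - 5)*(j^2 + 2*j - 8) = (j - 5)*(j + 4)*(j - 2)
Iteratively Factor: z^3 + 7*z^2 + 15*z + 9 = (z + 1)*(z^2 + 6*z + 9) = (z + 1)*(z + 3)*(z + 3)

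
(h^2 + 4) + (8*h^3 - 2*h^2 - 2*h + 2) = 8*h^3 - h^2 - 2*h + 6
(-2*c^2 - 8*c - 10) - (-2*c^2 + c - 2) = -9*c - 8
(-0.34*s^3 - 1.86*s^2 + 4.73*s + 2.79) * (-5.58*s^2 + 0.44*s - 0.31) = 1.8972*s^5 + 10.2292*s^4 - 27.1064*s^3 - 12.9104*s^2 - 0.2387*s - 0.8649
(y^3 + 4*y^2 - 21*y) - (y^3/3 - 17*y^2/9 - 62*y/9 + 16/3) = 2*y^3/3 + 53*y^2/9 - 127*y/9 - 16/3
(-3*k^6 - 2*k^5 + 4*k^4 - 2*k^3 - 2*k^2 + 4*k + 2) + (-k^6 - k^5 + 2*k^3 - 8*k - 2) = -4*k^6 - 3*k^5 + 4*k^4 - 2*k^2 - 4*k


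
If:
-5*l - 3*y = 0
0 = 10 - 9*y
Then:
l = -2/3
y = 10/9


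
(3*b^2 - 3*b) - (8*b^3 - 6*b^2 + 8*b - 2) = -8*b^3 + 9*b^2 - 11*b + 2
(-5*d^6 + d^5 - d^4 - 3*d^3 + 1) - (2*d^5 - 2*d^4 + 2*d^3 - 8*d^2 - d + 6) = -5*d^6 - d^5 + d^4 - 5*d^3 + 8*d^2 + d - 5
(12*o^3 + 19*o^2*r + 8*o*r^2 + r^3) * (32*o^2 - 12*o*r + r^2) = 384*o^5 + 464*o^4*r + 40*o^3*r^2 - 45*o^2*r^3 - 4*o*r^4 + r^5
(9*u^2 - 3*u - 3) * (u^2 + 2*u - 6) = 9*u^4 + 15*u^3 - 63*u^2 + 12*u + 18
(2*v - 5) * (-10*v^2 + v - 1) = -20*v^3 + 52*v^2 - 7*v + 5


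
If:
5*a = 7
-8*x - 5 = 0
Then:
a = 7/5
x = -5/8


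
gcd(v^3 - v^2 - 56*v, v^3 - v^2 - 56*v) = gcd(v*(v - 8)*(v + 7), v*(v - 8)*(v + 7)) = v^3 - v^2 - 56*v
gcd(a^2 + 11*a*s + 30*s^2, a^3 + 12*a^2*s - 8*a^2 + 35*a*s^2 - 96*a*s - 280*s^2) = a + 5*s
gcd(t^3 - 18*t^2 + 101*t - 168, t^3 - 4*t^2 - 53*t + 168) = t^2 - 11*t + 24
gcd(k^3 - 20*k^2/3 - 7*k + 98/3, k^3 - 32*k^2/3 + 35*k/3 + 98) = k^2 - 14*k/3 - 49/3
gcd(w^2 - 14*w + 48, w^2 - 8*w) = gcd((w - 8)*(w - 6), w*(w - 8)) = w - 8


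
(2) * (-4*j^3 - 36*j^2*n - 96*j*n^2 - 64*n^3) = -8*j^3 - 72*j^2*n - 192*j*n^2 - 128*n^3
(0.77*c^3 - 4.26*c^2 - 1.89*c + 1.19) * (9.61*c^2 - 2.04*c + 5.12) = 7.3997*c^5 - 42.5094*c^4 - 5.5301*c^3 - 6.5197*c^2 - 12.1044*c + 6.0928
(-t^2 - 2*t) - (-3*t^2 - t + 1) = 2*t^2 - t - 1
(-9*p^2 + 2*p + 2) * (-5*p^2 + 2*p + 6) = 45*p^4 - 28*p^3 - 60*p^2 + 16*p + 12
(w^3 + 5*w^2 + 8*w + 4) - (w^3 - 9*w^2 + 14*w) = 14*w^2 - 6*w + 4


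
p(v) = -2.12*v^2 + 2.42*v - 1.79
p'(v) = 2.42 - 4.24*v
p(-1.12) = -7.16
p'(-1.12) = 7.17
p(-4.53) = -56.26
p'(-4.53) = 21.63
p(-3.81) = -41.78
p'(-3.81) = 18.57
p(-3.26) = -32.21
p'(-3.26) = 16.24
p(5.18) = -46.14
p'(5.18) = -19.54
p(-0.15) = -2.20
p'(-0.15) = 3.06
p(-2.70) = -23.78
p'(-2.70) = 13.87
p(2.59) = -9.74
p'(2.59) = -8.56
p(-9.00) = -195.29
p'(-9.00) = 40.58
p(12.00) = -278.03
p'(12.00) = -48.46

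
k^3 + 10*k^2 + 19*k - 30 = (k - 1)*(k + 5)*(k + 6)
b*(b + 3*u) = b^2 + 3*b*u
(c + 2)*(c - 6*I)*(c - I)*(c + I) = c^4 + 2*c^3 - 6*I*c^3 + c^2 - 12*I*c^2 + 2*c - 6*I*c - 12*I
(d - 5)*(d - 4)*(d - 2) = d^3 - 11*d^2 + 38*d - 40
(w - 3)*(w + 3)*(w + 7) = w^3 + 7*w^2 - 9*w - 63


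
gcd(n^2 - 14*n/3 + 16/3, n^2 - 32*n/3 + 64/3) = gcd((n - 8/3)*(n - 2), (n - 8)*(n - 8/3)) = n - 8/3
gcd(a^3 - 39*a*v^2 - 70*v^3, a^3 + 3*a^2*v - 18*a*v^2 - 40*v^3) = a^2 + 7*a*v + 10*v^2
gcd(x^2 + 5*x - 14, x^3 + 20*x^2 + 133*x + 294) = x + 7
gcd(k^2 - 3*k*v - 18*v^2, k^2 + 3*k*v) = k + 3*v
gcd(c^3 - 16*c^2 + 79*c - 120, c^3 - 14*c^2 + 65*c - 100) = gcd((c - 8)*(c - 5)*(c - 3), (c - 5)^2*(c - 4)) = c - 5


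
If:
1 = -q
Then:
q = -1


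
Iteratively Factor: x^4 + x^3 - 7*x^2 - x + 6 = (x + 1)*(x^3 - 7*x + 6) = (x - 2)*(x + 1)*(x^2 + 2*x - 3) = (x - 2)*(x + 1)*(x + 3)*(x - 1)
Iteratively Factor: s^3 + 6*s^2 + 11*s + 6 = (s + 2)*(s^2 + 4*s + 3) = (s + 1)*(s + 2)*(s + 3)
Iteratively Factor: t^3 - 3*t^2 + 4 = (t + 1)*(t^2 - 4*t + 4) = (t - 2)*(t + 1)*(t - 2)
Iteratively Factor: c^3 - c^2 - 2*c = (c - 2)*(c^2 + c) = c*(c - 2)*(c + 1)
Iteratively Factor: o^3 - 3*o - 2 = (o - 2)*(o^2 + 2*o + 1) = (o - 2)*(o + 1)*(o + 1)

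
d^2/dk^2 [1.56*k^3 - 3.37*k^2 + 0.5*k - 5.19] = 9.36*k - 6.74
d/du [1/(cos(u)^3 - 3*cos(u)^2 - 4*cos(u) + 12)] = (3*cos(u)^2 - 6*cos(u) - 4)*sin(u)/(cos(u)^3 - 3*cos(u)^2 - 4*cos(u) + 12)^2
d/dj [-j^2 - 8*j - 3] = -2*j - 8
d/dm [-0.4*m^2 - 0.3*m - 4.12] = -0.8*m - 0.3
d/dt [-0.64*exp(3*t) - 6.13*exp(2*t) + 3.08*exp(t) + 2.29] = (-1.92*exp(2*t) - 12.26*exp(t) + 3.08)*exp(t)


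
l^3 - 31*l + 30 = (l - 5)*(l - 1)*(l + 6)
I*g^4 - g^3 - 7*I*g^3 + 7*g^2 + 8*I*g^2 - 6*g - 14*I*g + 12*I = (g - 6)*(g - I)*(g + 2*I)*(I*g - I)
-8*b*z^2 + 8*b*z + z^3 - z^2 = z*(-8*b + z)*(z - 1)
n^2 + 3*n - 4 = (n - 1)*(n + 4)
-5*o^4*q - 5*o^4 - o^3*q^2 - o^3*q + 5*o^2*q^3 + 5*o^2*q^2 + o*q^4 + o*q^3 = (-o + q)*(o + q)*(5*o + q)*(o*q + o)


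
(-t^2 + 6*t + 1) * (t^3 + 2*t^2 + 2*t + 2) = -t^5 + 4*t^4 + 11*t^3 + 12*t^2 + 14*t + 2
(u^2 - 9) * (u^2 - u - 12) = u^4 - u^3 - 21*u^2 + 9*u + 108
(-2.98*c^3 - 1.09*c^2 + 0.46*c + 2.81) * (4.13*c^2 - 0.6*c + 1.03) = -12.3074*c^5 - 2.7137*c^4 - 0.5156*c^3 + 10.2066*c^2 - 1.2122*c + 2.8943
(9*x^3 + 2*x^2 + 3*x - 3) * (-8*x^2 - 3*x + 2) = -72*x^5 - 43*x^4 - 12*x^3 + 19*x^2 + 15*x - 6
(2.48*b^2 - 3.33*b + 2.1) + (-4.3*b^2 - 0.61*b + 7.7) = -1.82*b^2 - 3.94*b + 9.8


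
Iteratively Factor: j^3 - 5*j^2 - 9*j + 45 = (j + 3)*(j^2 - 8*j + 15) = (j - 3)*(j + 3)*(j - 5)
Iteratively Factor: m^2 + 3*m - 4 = (m + 4)*(m - 1)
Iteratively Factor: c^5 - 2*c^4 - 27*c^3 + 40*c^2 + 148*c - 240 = (c + 3)*(c^4 - 5*c^3 - 12*c^2 + 76*c - 80) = (c - 2)*(c + 3)*(c^3 - 3*c^2 - 18*c + 40) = (c - 5)*(c - 2)*(c + 3)*(c^2 + 2*c - 8) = (c - 5)*(c - 2)^2*(c + 3)*(c + 4)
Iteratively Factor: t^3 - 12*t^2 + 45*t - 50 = (t - 2)*(t^2 - 10*t + 25) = (t - 5)*(t - 2)*(t - 5)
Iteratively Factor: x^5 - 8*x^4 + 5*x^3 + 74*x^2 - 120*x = (x - 2)*(x^4 - 6*x^3 - 7*x^2 + 60*x) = x*(x - 2)*(x^3 - 6*x^2 - 7*x + 60) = x*(x - 2)*(x + 3)*(x^2 - 9*x + 20) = x*(x - 4)*(x - 2)*(x + 3)*(x - 5)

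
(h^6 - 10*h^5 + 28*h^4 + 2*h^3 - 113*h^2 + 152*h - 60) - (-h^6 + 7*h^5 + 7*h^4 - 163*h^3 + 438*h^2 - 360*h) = 2*h^6 - 17*h^5 + 21*h^4 + 165*h^3 - 551*h^2 + 512*h - 60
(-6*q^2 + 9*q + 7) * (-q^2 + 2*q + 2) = 6*q^4 - 21*q^3 - q^2 + 32*q + 14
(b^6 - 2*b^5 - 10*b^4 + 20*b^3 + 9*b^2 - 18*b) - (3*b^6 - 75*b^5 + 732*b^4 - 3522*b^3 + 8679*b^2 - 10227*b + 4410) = -2*b^6 + 73*b^5 - 742*b^4 + 3542*b^3 - 8670*b^2 + 10209*b - 4410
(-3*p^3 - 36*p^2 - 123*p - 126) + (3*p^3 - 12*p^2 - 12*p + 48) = -48*p^2 - 135*p - 78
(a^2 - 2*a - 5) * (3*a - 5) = 3*a^3 - 11*a^2 - 5*a + 25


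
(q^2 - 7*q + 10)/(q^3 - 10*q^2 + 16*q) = (q - 5)/(q*(q - 8))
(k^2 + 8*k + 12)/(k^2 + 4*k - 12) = (k + 2)/(k - 2)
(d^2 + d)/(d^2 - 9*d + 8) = d*(d + 1)/(d^2 - 9*d + 8)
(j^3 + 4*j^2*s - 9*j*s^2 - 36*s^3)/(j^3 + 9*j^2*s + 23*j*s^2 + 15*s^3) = (j^2 + j*s - 12*s^2)/(j^2 + 6*j*s + 5*s^2)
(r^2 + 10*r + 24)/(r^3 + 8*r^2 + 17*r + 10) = (r^2 + 10*r + 24)/(r^3 + 8*r^2 + 17*r + 10)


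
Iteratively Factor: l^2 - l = (l - 1)*(l)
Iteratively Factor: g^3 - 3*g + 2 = (g + 2)*(g^2 - 2*g + 1) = (g - 1)*(g + 2)*(g - 1)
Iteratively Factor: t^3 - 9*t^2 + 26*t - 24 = (t - 4)*(t^2 - 5*t + 6) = (t - 4)*(t - 3)*(t - 2)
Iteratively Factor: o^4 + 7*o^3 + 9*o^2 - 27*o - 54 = (o - 2)*(o^3 + 9*o^2 + 27*o + 27) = (o - 2)*(o + 3)*(o^2 + 6*o + 9) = (o - 2)*(o + 3)^2*(o + 3)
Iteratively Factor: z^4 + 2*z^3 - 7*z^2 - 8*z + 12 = (z - 2)*(z^3 + 4*z^2 + z - 6) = (z - 2)*(z + 2)*(z^2 + 2*z - 3) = (z - 2)*(z + 2)*(z + 3)*(z - 1)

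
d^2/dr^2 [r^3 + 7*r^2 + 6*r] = 6*r + 14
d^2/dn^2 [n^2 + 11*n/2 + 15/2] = 2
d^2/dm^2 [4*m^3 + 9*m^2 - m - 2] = 24*m + 18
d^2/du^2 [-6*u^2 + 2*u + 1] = -12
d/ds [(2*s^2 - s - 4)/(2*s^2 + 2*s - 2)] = (3*s^2 + 4*s + 5)/(2*(s^4 + 2*s^3 - s^2 - 2*s + 1))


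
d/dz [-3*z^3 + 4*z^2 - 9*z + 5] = -9*z^2 + 8*z - 9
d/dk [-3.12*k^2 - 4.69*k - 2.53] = -6.24*k - 4.69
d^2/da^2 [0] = 0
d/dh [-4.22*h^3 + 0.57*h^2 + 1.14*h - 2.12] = -12.66*h^2 + 1.14*h + 1.14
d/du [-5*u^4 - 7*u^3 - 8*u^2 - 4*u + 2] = -20*u^3 - 21*u^2 - 16*u - 4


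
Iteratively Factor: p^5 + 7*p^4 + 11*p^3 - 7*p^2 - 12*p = (p + 1)*(p^4 + 6*p^3 + 5*p^2 - 12*p) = (p + 1)*(p + 3)*(p^3 + 3*p^2 - 4*p) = p*(p + 1)*(p + 3)*(p^2 + 3*p - 4) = p*(p - 1)*(p + 1)*(p + 3)*(p + 4)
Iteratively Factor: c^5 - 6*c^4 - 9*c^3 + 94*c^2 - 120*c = (c)*(c^4 - 6*c^3 - 9*c^2 + 94*c - 120) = c*(c - 3)*(c^3 - 3*c^2 - 18*c + 40) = c*(c - 3)*(c + 4)*(c^2 - 7*c + 10) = c*(c - 5)*(c - 3)*(c + 4)*(c - 2)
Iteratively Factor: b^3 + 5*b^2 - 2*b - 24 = (b + 3)*(b^2 + 2*b - 8) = (b + 3)*(b + 4)*(b - 2)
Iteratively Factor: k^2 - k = (k)*(k - 1)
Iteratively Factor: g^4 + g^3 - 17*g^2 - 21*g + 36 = (g + 3)*(g^3 - 2*g^2 - 11*g + 12) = (g + 3)^2*(g^2 - 5*g + 4) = (g - 4)*(g + 3)^2*(g - 1)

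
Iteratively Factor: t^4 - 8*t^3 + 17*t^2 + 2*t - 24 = (t + 1)*(t^3 - 9*t^2 + 26*t - 24) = (t - 4)*(t + 1)*(t^2 - 5*t + 6) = (t - 4)*(t - 3)*(t + 1)*(t - 2)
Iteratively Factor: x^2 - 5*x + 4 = (x - 1)*(x - 4)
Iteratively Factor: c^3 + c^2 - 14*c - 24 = (c - 4)*(c^2 + 5*c + 6) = (c - 4)*(c + 3)*(c + 2)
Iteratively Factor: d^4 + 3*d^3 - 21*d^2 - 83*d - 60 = (d + 1)*(d^3 + 2*d^2 - 23*d - 60) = (d - 5)*(d + 1)*(d^2 + 7*d + 12) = (d - 5)*(d + 1)*(d + 4)*(d + 3)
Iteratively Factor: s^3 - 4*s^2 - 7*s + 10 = (s + 2)*(s^2 - 6*s + 5) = (s - 1)*(s + 2)*(s - 5)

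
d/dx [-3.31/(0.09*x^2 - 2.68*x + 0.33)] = (0.5958*x - 8.8708)/(0.09*x^2 - 2.68*x + 0.33)^2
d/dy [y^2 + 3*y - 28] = 2*y + 3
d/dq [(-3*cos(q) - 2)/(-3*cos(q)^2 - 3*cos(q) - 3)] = (-3*sin(q)^2 + 4*cos(q) + 2)*sin(q)/(3*(cos(q)^2 + cos(q) + 1)^2)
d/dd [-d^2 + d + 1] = 1 - 2*d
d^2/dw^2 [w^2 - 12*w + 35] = 2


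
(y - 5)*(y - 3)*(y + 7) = y^3 - y^2 - 41*y + 105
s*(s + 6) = s^2 + 6*s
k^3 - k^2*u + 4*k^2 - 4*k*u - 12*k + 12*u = (k - 2)*(k + 6)*(k - u)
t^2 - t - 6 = (t - 3)*(t + 2)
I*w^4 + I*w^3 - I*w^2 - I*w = w*(w - 1)*(w + 1)*(I*w + I)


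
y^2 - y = y*(y - 1)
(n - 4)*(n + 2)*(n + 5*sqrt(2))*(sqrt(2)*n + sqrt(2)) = sqrt(2)*n^4 - sqrt(2)*n^3 + 10*n^3 - 10*sqrt(2)*n^2 - 10*n^2 - 100*n - 8*sqrt(2)*n - 80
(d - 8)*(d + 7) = d^2 - d - 56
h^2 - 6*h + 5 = (h - 5)*(h - 1)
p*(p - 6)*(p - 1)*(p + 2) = p^4 - 5*p^3 - 8*p^2 + 12*p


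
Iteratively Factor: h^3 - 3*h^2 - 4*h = (h)*(h^2 - 3*h - 4) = h*(h + 1)*(h - 4)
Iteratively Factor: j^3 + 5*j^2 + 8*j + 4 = (j + 2)*(j^2 + 3*j + 2) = (j + 1)*(j + 2)*(j + 2)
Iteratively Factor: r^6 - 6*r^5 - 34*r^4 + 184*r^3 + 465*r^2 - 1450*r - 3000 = (r - 5)*(r^5 - r^4 - 39*r^3 - 11*r^2 + 410*r + 600) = (r - 5)*(r + 2)*(r^4 - 3*r^3 - 33*r^2 + 55*r + 300) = (r - 5)^2*(r + 2)*(r^3 + 2*r^2 - 23*r - 60) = (r - 5)^3*(r + 2)*(r^2 + 7*r + 12) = (r - 5)^3*(r + 2)*(r + 4)*(r + 3)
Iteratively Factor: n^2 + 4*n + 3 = (n + 1)*(n + 3)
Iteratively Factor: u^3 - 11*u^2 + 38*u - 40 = (u - 2)*(u^2 - 9*u + 20) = (u - 5)*(u - 2)*(u - 4)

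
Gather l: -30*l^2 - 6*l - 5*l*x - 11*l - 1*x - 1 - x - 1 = -30*l^2 + l*(-5*x - 17) - 2*x - 2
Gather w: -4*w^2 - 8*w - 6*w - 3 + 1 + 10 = -4*w^2 - 14*w + 8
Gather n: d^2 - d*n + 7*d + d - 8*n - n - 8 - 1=d^2 + 8*d + n*(-d - 9) - 9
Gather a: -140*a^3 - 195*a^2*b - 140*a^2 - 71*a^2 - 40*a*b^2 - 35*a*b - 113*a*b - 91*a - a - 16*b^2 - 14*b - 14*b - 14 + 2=-140*a^3 + a^2*(-195*b - 211) + a*(-40*b^2 - 148*b - 92) - 16*b^2 - 28*b - 12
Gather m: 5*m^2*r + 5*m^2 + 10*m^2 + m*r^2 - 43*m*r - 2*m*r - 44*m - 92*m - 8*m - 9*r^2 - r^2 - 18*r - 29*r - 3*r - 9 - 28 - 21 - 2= m^2*(5*r + 15) + m*(r^2 - 45*r - 144) - 10*r^2 - 50*r - 60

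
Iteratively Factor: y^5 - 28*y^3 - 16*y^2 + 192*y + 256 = (y - 4)*(y^4 + 4*y^3 - 12*y^2 - 64*y - 64) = (y - 4)*(y + 2)*(y^3 + 2*y^2 - 16*y - 32) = (y - 4)*(y + 2)^2*(y^2 - 16) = (y - 4)*(y + 2)^2*(y + 4)*(y - 4)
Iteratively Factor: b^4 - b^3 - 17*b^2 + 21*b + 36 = (b - 3)*(b^3 + 2*b^2 - 11*b - 12) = (b - 3)^2*(b^2 + 5*b + 4) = (b - 3)^2*(b + 4)*(b + 1)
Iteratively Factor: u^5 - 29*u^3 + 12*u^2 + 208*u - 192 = (u - 4)*(u^4 + 4*u^3 - 13*u^2 - 40*u + 48) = (u - 4)*(u + 4)*(u^3 - 13*u + 12) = (u - 4)*(u - 3)*(u + 4)*(u^2 + 3*u - 4) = (u - 4)*(u - 3)*(u - 1)*(u + 4)*(u + 4)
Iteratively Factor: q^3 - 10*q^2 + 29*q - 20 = (q - 4)*(q^2 - 6*q + 5) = (q - 4)*(q - 1)*(q - 5)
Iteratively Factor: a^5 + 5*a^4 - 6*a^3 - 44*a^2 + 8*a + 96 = (a + 3)*(a^4 + 2*a^3 - 12*a^2 - 8*a + 32) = (a + 3)*(a + 4)*(a^3 - 2*a^2 - 4*a + 8) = (a + 2)*(a + 3)*(a + 4)*(a^2 - 4*a + 4) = (a - 2)*(a + 2)*(a + 3)*(a + 4)*(a - 2)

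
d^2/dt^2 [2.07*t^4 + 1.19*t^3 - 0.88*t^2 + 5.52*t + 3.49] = 24.84*t^2 + 7.14*t - 1.76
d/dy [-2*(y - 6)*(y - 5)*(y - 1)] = -6*y^2 + 48*y - 82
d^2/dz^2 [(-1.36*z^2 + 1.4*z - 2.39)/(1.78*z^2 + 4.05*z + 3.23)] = (-7.105427357601e-15*z^4 + 28.48*z^3 + 1.48024799999999*z^2 - 151.67202*z - 115.927506)/(5.639752*z^6 + 38.49606*z^5 + 118.291146*z^4 + 206.140545*z^3 + 214.651911*z^2 + 126.759735*z + 33.698267)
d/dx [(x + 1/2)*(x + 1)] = 2*x + 3/2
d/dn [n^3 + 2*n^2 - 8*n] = 3*n^2 + 4*n - 8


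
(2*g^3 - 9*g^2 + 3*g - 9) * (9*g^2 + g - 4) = 18*g^5 - 79*g^4 + 10*g^3 - 42*g^2 - 21*g + 36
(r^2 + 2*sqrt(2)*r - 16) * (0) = 0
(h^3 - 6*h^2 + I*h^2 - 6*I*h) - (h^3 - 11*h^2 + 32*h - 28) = 5*h^2 + I*h^2 - 32*h - 6*I*h + 28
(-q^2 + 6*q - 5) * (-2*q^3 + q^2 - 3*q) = 2*q^5 - 13*q^4 + 19*q^3 - 23*q^2 + 15*q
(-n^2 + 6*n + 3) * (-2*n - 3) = 2*n^3 - 9*n^2 - 24*n - 9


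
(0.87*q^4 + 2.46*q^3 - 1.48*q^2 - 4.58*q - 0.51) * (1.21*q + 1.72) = 1.0527*q^5 + 4.473*q^4 + 2.4404*q^3 - 8.0874*q^2 - 8.4947*q - 0.8772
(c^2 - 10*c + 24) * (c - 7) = c^3 - 17*c^2 + 94*c - 168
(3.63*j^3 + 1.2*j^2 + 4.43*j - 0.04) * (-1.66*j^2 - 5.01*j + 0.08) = -6.0258*j^5 - 20.1783*j^4 - 13.0754*j^3 - 22.0319*j^2 + 0.5548*j - 0.0032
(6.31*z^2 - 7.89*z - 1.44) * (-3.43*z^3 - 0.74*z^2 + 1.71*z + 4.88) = -21.6433*z^5 + 22.3933*z^4 + 21.5679*z^3 + 18.3665*z^2 - 40.9656*z - 7.0272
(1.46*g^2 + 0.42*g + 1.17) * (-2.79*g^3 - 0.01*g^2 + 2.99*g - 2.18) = -4.0734*g^5 - 1.1864*g^4 + 1.0969*g^3 - 1.9387*g^2 + 2.5827*g - 2.5506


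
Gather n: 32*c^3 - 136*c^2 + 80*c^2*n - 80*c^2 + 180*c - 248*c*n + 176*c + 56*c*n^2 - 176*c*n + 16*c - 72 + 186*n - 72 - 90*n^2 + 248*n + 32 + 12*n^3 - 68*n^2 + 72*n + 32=32*c^3 - 216*c^2 + 372*c + 12*n^3 + n^2*(56*c - 158) + n*(80*c^2 - 424*c + 506) - 80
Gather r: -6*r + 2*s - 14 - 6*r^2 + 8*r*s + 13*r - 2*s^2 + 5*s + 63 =-6*r^2 + r*(8*s + 7) - 2*s^2 + 7*s + 49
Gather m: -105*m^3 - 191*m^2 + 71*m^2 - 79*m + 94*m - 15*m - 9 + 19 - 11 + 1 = -105*m^3 - 120*m^2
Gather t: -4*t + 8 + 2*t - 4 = 4 - 2*t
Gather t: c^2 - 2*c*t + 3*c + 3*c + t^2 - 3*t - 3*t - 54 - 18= c^2 + 6*c + t^2 + t*(-2*c - 6) - 72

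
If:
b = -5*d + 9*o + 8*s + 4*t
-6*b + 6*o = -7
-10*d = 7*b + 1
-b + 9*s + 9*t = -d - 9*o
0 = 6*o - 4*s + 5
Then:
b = 656/1283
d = -1175/2566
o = -5045/7698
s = 685/2566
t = 1273/2566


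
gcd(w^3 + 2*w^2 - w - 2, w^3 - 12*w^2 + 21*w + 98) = w + 2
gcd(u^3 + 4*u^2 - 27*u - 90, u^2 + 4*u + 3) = u + 3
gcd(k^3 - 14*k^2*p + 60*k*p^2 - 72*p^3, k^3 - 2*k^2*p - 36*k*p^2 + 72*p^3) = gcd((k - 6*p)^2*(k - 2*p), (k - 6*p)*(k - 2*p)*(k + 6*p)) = k^2 - 8*k*p + 12*p^2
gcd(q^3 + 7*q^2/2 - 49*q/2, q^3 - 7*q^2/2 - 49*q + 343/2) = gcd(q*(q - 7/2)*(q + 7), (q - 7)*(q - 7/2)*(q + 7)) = q^2 + 7*q/2 - 49/2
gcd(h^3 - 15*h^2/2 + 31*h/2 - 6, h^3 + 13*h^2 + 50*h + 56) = 1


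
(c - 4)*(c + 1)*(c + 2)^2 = c^4 + c^3 - 12*c^2 - 28*c - 16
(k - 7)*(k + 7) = k^2 - 49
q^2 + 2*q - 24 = (q - 4)*(q + 6)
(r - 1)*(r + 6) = r^2 + 5*r - 6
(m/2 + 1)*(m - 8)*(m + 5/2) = m^3/2 - 7*m^2/4 - 31*m/2 - 20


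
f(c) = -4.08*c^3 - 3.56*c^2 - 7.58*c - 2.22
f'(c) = -12.24*c^2 - 7.12*c - 7.58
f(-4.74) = 388.23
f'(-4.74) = -248.83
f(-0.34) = 0.11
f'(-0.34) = -6.57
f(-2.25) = 43.29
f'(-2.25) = -53.52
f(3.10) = -181.48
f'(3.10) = -147.28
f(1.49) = -34.91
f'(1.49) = -45.36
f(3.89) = -325.74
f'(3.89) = -220.49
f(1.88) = -56.16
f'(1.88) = -64.23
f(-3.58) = 166.49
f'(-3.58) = -138.96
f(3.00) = -167.16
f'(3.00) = -139.10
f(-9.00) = 2751.96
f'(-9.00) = -934.94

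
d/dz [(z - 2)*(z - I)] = 2*z - 2 - I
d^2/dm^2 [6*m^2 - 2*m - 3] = 12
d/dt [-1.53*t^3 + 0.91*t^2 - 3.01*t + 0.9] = -4.59*t^2 + 1.82*t - 3.01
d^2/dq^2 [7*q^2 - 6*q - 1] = 14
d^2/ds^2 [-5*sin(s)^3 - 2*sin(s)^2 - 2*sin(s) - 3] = 45*sin(s)^3 + 8*sin(s)^2 - 28*sin(s) - 4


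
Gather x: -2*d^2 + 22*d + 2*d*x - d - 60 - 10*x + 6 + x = -2*d^2 + 21*d + x*(2*d - 9) - 54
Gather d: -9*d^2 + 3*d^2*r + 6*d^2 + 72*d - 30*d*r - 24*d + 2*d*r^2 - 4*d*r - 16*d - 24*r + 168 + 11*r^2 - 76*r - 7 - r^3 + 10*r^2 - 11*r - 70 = d^2*(3*r - 3) + d*(2*r^2 - 34*r + 32) - r^3 + 21*r^2 - 111*r + 91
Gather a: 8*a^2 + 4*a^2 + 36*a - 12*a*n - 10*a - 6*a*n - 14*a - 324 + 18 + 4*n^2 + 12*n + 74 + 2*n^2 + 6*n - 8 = 12*a^2 + a*(12 - 18*n) + 6*n^2 + 18*n - 240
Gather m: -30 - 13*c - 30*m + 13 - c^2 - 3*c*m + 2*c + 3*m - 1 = -c^2 - 11*c + m*(-3*c - 27) - 18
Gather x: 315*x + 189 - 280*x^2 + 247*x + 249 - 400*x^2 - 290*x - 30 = -680*x^2 + 272*x + 408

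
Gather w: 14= 14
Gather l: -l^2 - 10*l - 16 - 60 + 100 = -l^2 - 10*l + 24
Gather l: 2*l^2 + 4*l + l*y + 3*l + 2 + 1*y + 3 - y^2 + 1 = 2*l^2 + l*(y + 7) - y^2 + y + 6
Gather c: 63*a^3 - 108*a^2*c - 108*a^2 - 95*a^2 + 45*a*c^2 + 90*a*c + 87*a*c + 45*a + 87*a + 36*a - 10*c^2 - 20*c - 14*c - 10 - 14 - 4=63*a^3 - 203*a^2 + 168*a + c^2*(45*a - 10) + c*(-108*a^2 + 177*a - 34) - 28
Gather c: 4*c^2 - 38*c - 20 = 4*c^2 - 38*c - 20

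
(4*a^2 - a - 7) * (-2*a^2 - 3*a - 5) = -8*a^4 - 10*a^3 - 3*a^2 + 26*a + 35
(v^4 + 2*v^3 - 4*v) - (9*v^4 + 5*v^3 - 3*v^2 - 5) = -8*v^4 - 3*v^3 + 3*v^2 - 4*v + 5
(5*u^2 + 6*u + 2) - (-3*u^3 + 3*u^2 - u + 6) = 3*u^3 + 2*u^2 + 7*u - 4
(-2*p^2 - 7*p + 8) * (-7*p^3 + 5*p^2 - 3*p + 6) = 14*p^5 + 39*p^4 - 85*p^3 + 49*p^2 - 66*p + 48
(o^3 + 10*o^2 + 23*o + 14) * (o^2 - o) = o^5 + 9*o^4 + 13*o^3 - 9*o^2 - 14*o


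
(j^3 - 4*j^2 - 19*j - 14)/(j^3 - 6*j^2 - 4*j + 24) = (j^2 - 6*j - 7)/(j^2 - 8*j + 12)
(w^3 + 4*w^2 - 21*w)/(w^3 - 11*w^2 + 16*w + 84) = w*(w^2 + 4*w - 21)/(w^3 - 11*w^2 + 16*w + 84)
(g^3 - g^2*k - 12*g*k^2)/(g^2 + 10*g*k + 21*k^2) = g*(g - 4*k)/(g + 7*k)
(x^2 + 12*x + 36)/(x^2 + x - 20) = (x^2 + 12*x + 36)/(x^2 + x - 20)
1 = 1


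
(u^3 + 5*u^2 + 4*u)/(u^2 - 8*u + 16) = u*(u^2 + 5*u + 4)/(u^2 - 8*u + 16)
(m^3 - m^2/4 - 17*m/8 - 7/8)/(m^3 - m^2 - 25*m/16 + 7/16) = 2*(2*m + 1)/(4*m - 1)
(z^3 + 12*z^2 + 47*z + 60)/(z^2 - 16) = (z^2 + 8*z + 15)/(z - 4)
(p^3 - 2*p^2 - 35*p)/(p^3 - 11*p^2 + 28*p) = (p + 5)/(p - 4)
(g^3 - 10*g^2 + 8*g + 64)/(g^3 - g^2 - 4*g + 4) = (g^2 - 12*g + 32)/(g^2 - 3*g + 2)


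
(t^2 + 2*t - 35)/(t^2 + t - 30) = (t + 7)/(t + 6)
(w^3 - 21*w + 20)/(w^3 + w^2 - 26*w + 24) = (w + 5)/(w + 6)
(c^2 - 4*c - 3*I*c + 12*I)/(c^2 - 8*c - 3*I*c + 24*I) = (c - 4)/(c - 8)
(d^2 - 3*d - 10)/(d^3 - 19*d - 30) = 1/(d + 3)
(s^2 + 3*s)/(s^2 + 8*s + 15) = s/(s + 5)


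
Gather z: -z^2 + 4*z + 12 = -z^2 + 4*z + 12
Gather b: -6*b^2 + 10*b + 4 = -6*b^2 + 10*b + 4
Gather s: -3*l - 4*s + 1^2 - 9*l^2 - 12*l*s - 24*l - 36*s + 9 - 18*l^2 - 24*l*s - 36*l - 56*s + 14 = -27*l^2 - 63*l + s*(-36*l - 96) + 24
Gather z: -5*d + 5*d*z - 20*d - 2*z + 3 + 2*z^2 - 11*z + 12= -25*d + 2*z^2 + z*(5*d - 13) + 15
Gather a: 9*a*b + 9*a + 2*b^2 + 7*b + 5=a*(9*b + 9) + 2*b^2 + 7*b + 5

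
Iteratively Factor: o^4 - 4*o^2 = (o + 2)*(o^3 - 2*o^2) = o*(o + 2)*(o^2 - 2*o) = o*(o - 2)*(o + 2)*(o)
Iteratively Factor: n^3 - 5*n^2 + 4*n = (n)*(n^2 - 5*n + 4) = n*(n - 4)*(n - 1)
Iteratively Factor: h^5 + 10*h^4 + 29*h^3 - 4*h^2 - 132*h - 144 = (h + 3)*(h^4 + 7*h^3 + 8*h^2 - 28*h - 48) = (h + 2)*(h + 3)*(h^3 + 5*h^2 - 2*h - 24) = (h - 2)*(h + 2)*(h + 3)*(h^2 + 7*h + 12) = (h - 2)*(h + 2)*(h + 3)^2*(h + 4)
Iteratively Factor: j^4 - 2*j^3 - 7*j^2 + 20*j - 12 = (j - 1)*(j^3 - j^2 - 8*j + 12) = (j - 2)*(j - 1)*(j^2 + j - 6) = (j - 2)*(j - 1)*(j + 3)*(j - 2)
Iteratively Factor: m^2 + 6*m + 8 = (m + 4)*(m + 2)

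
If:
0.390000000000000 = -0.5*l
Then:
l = -0.78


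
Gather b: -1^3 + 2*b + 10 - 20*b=9 - 18*b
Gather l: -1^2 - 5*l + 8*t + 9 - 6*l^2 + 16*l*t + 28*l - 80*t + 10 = -6*l^2 + l*(16*t + 23) - 72*t + 18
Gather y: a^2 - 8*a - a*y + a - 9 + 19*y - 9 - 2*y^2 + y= a^2 - 7*a - 2*y^2 + y*(20 - a) - 18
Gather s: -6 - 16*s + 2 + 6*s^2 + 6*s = 6*s^2 - 10*s - 4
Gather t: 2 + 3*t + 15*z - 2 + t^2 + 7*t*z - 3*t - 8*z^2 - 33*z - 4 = t^2 + 7*t*z - 8*z^2 - 18*z - 4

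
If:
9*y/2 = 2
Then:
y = 4/9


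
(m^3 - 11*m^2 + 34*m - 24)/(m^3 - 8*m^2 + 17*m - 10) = (m^2 - 10*m + 24)/(m^2 - 7*m + 10)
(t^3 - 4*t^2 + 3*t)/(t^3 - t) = (t - 3)/(t + 1)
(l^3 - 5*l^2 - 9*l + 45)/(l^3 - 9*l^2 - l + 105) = (l - 3)/(l - 7)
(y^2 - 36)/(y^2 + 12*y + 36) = (y - 6)/(y + 6)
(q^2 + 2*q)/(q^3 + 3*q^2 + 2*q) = 1/(q + 1)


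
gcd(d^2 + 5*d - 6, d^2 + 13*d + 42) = d + 6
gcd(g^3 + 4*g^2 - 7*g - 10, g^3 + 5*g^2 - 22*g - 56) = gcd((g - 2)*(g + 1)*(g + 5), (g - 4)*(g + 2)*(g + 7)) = 1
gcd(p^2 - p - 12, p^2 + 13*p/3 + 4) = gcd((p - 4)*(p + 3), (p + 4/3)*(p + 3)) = p + 3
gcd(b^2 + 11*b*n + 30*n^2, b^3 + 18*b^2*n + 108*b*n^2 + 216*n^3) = b + 6*n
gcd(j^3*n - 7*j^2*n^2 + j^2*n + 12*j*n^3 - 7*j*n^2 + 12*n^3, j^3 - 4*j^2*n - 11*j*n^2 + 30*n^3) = 1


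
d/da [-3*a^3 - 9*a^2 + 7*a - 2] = -9*a^2 - 18*a + 7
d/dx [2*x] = 2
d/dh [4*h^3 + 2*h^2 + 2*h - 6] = 12*h^2 + 4*h + 2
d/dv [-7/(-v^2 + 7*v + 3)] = 7*(7 - 2*v)/(-v^2 + 7*v + 3)^2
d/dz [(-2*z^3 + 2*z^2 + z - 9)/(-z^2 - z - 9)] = (2*z^4 + 4*z^3 + 53*z^2 - 54*z - 18)/(z^4 + 2*z^3 + 19*z^2 + 18*z + 81)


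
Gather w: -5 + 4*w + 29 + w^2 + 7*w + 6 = w^2 + 11*w + 30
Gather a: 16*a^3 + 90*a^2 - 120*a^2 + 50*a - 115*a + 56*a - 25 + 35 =16*a^3 - 30*a^2 - 9*a + 10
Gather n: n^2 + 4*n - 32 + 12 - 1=n^2 + 4*n - 21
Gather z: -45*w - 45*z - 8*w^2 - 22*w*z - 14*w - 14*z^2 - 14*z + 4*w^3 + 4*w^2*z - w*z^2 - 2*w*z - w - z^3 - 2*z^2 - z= 4*w^3 - 8*w^2 - 60*w - z^3 + z^2*(-w - 16) + z*(4*w^2 - 24*w - 60)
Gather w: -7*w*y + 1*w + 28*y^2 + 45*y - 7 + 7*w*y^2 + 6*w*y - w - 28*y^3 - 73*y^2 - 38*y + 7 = w*(7*y^2 - y) - 28*y^3 - 45*y^2 + 7*y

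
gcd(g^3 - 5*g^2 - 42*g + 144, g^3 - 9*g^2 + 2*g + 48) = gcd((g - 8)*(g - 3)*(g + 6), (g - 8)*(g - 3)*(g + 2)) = g^2 - 11*g + 24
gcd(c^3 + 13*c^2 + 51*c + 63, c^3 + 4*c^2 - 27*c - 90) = c + 3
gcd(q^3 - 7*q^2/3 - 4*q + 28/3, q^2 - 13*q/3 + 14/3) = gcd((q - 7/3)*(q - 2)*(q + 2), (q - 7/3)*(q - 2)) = q^2 - 13*q/3 + 14/3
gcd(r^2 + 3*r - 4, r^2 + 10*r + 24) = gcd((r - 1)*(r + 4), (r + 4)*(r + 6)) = r + 4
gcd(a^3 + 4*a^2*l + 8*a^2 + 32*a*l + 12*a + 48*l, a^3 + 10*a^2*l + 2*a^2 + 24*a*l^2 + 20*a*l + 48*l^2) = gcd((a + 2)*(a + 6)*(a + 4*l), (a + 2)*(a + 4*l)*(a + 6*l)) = a^2 + 4*a*l + 2*a + 8*l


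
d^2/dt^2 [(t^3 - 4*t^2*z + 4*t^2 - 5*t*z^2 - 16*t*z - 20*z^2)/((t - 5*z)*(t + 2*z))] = 4*z*(z - 2)/(t^3 + 6*t^2*z + 12*t*z^2 + 8*z^3)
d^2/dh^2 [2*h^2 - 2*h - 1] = 4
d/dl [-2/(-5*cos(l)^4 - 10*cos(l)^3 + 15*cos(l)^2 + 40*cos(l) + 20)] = 4*(-2*sin(l)^2 + cos(l) - 2)*sin(l)/(5*(sin(l)^2 + 3)^2*(cos(l) + 1)^3)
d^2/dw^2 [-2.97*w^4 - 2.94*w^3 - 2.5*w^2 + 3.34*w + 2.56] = -35.64*w^2 - 17.64*w - 5.0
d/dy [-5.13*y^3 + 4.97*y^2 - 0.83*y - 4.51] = -15.39*y^2 + 9.94*y - 0.83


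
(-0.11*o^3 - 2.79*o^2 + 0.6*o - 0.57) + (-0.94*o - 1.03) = -0.11*o^3 - 2.79*o^2 - 0.34*o - 1.6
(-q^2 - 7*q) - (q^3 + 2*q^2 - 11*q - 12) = -q^3 - 3*q^2 + 4*q + 12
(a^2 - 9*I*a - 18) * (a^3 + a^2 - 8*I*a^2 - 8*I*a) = a^5 + a^4 - 17*I*a^4 - 90*a^3 - 17*I*a^3 - 90*a^2 + 144*I*a^2 + 144*I*a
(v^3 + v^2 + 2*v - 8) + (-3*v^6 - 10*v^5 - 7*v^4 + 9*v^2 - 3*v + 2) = -3*v^6 - 10*v^5 - 7*v^4 + v^3 + 10*v^2 - v - 6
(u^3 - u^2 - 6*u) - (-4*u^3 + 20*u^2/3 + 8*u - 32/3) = 5*u^3 - 23*u^2/3 - 14*u + 32/3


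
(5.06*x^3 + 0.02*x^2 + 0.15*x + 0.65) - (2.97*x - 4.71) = 5.06*x^3 + 0.02*x^2 - 2.82*x + 5.36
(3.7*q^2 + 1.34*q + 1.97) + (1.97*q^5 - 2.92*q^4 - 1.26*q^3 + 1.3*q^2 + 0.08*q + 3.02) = 1.97*q^5 - 2.92*q^4 - 1.26*q^3 + 5.0*q^2 + 1.42*q + 4.99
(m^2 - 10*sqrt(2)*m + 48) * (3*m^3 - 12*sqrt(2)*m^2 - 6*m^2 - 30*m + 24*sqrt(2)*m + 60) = 3*m^5 - 42*sqrt(2)*m^4 - 6*m^4 + 84*sqrt(2)*m^3 + 354*m^3 - 708*m^2 - 276*sqrt(2)*m^2 - 1440*m + 552*sqrt(2)*m + 2880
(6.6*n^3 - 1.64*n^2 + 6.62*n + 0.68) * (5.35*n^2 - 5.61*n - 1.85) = 35.31*n^5 - 45.8*n^4 + 32.4074*n^3 - 30.4662*n^2 - 16.0618*n - 1.258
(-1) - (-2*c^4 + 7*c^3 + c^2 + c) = 2*c^4 - 7*c^3 - c^2 - c - 1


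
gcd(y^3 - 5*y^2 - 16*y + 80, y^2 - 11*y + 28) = y - 4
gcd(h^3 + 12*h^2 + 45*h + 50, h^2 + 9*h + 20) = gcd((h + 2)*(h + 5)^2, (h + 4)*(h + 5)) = h + 5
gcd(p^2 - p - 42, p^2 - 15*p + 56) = p - 7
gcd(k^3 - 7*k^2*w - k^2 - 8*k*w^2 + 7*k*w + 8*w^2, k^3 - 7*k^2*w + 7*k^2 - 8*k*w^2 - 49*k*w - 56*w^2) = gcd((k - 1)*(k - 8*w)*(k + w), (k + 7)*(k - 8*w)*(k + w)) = -k^2 + 7*k*w + 8*w^2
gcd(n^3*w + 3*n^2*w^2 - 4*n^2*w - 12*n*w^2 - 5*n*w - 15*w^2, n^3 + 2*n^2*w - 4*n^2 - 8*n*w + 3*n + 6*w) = 1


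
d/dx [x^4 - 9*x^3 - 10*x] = 4*x^3 - 27*x^2 - 10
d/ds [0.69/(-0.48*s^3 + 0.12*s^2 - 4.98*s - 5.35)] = (0.9936*s^2 - 0.1656*s + 3.4362)/(0.48*s^3 - 0.12*s^2 + 4.98*s + 5.35)^2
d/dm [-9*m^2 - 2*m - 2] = -18*m - 2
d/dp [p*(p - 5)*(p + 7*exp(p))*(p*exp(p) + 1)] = p*(p - 5)*(p + 1)*(p + 7*exp(p))*exp(p) + p*(p - 5)*(p*exp(p) + 1)*(7*exp(p) + 1) + p*(p + 7*exp(p))*(p*exp(p) + 1) + (p - 5)*(p + 7*exp(p))*(p*exp(p) + 1)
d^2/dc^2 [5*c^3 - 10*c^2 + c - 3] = 30*c - 20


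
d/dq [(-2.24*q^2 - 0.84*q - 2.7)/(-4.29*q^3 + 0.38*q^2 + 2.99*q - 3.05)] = (-9.6096*q^4 - 7.2072*q^3 - 41.1274*q^2 + 15.716*q + 10.635)/(18.4041*q^6 - 3.2604*q^5 - 25.5098*q^4 + 28.4414*q^3 + 6.6221*q^2 - 18.239*q + 9.3025)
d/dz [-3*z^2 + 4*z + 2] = 4 - 6*z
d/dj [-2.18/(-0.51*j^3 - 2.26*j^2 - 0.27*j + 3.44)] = (-3.3354*j^2 - 9.8536*j - 0.5886)/(0.51*j^3 + 2.26*j^2 + 0.27*j - 3.44)^2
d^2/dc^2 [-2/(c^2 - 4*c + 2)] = 4*(c^2 - 4*c - 4*(c - 2)^2 + 2)/(c^2 - 4*c + 2)^3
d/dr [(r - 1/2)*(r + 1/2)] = 2*r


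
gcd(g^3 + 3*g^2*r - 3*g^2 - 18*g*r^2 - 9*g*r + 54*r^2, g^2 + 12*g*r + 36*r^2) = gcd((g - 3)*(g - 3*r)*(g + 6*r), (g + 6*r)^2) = g + 6*r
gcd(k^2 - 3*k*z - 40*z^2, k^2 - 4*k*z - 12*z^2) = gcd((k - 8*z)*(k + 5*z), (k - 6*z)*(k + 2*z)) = 1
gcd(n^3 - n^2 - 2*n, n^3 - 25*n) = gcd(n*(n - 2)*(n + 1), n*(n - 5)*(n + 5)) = n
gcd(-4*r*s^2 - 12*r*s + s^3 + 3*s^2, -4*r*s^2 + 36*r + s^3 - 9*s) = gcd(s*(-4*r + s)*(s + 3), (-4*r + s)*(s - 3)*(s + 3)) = 4*r*s + 12*r - s^2 - 3*s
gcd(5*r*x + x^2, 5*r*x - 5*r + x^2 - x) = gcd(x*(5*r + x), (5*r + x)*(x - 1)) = 5*r + x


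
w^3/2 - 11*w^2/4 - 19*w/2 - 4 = (w/2 + 1)*(w - 8)*(w + 1/2)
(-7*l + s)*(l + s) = -7*l^2 - 6*l*s + s^2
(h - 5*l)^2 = h^2 - 10*h*l + 25*l^2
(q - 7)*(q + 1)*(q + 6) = q^3 - 43*q - 42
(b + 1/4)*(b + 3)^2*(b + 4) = b^4 + 41*b^3/4 + 71*b^2/2 + 177*b/4 + 9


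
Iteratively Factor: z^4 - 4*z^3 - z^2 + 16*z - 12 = (z - 1)*(z^3 - 3*z^2 - 4*z + 12) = (z - 3)*(z - 1)*(z^2 - 4) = (z - 3)*(z - 2)*(z - 1)*(z + 2)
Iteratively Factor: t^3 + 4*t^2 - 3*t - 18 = (t + 3)*(t^2 + t - 6) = (t + 3)^2*(t - 2)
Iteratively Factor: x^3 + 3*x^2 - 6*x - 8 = (x + 4)*(x^2 - x - 2) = (x + 1)*(x + 4)*(x - 2)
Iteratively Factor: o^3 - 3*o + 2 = (o - 1)*(o^2 + o - 2) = (o - 1)*(o + 2)*(o - 1)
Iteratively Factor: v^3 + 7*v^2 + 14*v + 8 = (v + 1)*(v^2 + 6*v + 8) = (v + 1)*(v + 2)*(v + 4)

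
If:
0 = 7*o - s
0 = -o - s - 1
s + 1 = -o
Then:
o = -1/8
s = -7/8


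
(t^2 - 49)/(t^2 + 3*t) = (t^2 - 49)/(t*(t + 3))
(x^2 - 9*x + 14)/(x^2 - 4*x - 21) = (x - 2)/(x + 3)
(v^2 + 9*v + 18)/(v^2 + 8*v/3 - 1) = 3*(v + 6)/(3*v - 1)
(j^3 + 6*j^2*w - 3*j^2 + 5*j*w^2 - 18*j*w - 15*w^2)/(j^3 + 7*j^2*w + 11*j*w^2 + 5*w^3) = (j - 3)/(j + w)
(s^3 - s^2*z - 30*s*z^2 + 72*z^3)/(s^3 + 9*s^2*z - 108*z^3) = (s - 4*z)/(s + 6*z)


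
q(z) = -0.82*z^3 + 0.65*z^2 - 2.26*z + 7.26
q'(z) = -2.46*z^2 + 1.3*z - 2.26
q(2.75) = -11.09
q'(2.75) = -17.29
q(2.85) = -12.88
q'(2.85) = -18.54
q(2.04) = -1.61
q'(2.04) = -9.85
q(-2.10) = 22.47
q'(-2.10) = -15.84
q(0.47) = 6.26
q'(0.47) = -2.19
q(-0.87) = 10.26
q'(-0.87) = -5.25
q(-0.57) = 8.91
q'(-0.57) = -3.80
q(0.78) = 5.50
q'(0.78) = -2.74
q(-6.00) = 221.34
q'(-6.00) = -98.62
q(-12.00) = 1544.94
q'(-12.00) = -372.10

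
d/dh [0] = 0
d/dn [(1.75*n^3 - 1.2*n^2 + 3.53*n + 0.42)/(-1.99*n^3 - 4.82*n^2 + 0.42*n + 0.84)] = (-10.823*n^4 + 15.5194*n^3 + 23.428*n^2 + 2.0328*n + 2.7888)/(3.9601*n^6 + 19.1836*n^5 + 21.5608*n^4 - 7.392*n^3 - 7.9212*n^2 + 0.7056*n + 0.7056)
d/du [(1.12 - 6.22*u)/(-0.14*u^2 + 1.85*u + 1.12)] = (-0.8708*u^2 + 0.313599999999999*u - 9.0384)/(0.0196*u^4 - 0.518*u^3 + 3.1089*u^2 + 4.144*u + 1.2544)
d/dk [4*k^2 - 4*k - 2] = 8*k - 4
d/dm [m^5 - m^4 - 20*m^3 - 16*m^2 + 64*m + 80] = 5*m^4 - 4*m^3 - 60*m^2 - 32*m + 64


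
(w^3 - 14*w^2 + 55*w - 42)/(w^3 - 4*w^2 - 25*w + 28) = (w - 6)/(w + 4)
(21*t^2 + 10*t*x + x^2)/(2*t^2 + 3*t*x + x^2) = (21*t^2 + 10*t*x + x^2)/(2*t^2 + 3*t*x + x^2)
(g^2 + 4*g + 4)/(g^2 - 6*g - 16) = (g + 2)/(g - 8)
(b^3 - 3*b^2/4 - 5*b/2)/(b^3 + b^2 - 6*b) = (b + 5/4)/(b + 3)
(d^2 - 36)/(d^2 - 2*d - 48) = (d - 6)/(d - 8)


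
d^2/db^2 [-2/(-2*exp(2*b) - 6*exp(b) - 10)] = (2*(2*exp(b) + 3)^2*exp(b) - (4*exp(b) + 3)*(exp(2*b) + 3*exp(b) + 5))*exp(b)/(exp(2*b) + 3*exp(b) + 5)^3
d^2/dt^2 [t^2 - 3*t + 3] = 2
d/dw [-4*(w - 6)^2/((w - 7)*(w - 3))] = 8*(-w^2 + 15*w - 54)/(w^4 - 20*w^3 + 142*w^2 - 420*w + 441)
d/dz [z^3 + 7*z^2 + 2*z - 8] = 3*z^2 + 14*z + 2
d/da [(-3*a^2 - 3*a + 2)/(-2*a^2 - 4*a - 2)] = (3*a + 7)/(2*(a^3 + 3*a^2 + 3*a + 1))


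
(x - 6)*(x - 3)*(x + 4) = x^3 - 5*x^2 - 18*x + 72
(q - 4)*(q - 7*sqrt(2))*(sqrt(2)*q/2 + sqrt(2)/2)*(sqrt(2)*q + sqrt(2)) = q^4 - 7*sqrt(2)*q^3 - 2*q^3 - 7*q^2 + 14*sqrt(2)*q^2 - 4*q + 49*sqrt(2)*q + 28*sqrt(2)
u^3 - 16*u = u*(u - 4)*(u + 4)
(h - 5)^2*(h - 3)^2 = h^4 - 16*h^3 + 94*h^2 - 240*h + 225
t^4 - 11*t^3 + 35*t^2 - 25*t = t*(t - 5)^2*(t - 1)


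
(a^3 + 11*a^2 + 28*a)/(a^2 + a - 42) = a*(a + 4)/(a - 6)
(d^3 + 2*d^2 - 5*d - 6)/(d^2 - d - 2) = d + 3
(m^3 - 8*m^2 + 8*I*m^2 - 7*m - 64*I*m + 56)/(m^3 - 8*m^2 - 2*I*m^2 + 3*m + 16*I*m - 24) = (m + 7*I)/(m - 3*I)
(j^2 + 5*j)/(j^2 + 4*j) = (j + 5)/(j + 4)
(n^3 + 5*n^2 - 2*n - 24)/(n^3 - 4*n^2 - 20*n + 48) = (n + 3)/(n - 6)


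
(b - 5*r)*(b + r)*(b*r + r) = b^3*r - 4*b^2*r^2 + b^2*r - 5*b*r^3 - 4*b*r^2 - 5*r^3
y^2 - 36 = (y - 6)*(y + 6)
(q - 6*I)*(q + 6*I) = q^2 + 36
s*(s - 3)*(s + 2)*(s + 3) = s^4 + 2*s^3 - 9*s^2 - 18*s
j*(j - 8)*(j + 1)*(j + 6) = j^4 - j^3 - 50*j^2 - 48*j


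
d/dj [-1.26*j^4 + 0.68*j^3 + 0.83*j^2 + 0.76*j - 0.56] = -5.04*j^3 + 2.04*j^2 + 1.66*j + 0.76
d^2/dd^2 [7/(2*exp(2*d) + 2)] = 14*(exp(2*d) - 1)*exp(2*d)/(exp(2*d) + 1)^3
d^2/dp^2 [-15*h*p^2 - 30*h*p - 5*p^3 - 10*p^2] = -30*h - 30*p - 20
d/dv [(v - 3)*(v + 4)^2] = (v + 4)*(3*v - 2)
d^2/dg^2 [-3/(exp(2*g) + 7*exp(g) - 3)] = 3*(-2*(2*exp(g) + 7)^2*exp(g) + (4*exp(g) + 7)*(exp(2*g) + 7*exp(g) - 3))*exp(g)/(exp(2*g) + 7*exp(g) - 3)^3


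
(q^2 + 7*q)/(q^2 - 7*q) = (q + 7)/(q - 7)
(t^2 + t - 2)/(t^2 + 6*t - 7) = (t + 2)/(t + 7)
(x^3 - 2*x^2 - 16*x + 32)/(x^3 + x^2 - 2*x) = (x^3 - 2*x^2 - 16*x + 32)/(x*(x^2 + x - 2))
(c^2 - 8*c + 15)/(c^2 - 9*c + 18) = (c - 5)/(c - 6)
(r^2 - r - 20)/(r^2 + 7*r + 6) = (r^2 - r - 20)/(r^2 + 7*r + 6)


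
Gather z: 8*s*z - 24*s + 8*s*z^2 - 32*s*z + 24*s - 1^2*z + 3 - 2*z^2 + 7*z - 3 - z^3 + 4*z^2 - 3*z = -z^3 + z^2*(8*s + 2) + z*(3 - 24*s)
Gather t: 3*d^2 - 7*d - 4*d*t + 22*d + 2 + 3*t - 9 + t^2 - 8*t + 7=3*d^2 + 15*d + t^2 + t*(-4*d - 5)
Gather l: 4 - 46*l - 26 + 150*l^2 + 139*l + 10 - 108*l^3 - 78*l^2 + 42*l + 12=-108*l^3 + 72*l^2 + 135*l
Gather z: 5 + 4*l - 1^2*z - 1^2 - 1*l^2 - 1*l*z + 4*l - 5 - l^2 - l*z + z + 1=-2*l^2 - 2*l*z + 8*l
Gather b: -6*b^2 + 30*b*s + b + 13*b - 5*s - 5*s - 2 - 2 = -6*b^2 + b*(30*s + 14) - 10*s - 4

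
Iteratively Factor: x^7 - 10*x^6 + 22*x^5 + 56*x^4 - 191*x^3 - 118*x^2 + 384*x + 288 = (x - 4)*(x^6 - 6*x^5 - 2*x^4 + 48*x^3 + x^2 - 114*x - 72) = (x - 4)^2*(x^5 - 2*x^4 - 10*x^3 + 8*x^2 + 33*x + 18) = (x - 4)^2*(x + 1)*(x^4 - 3*x^3 - 7*x^2 + 15*x + 18) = (x - 4)^2*(x - 3)*(x + 1)*(x^3 - 7*x - 6) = (x - 4)^2*(x - 3)*(x + 1)*(x + 2)*(x^2 - 2*x - 3) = (x - 4)^2*(x - 3)^2*(x + 1)*(x + 2)*(x + 1)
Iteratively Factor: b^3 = (b)*(b^2) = b^2*(b)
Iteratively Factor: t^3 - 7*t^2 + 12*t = (t)*(t^2 - 7*t + 12) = t*(t - 4)*(t - 3)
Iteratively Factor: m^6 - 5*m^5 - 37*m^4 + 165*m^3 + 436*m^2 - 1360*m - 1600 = (m - 5)*(m^5 - 37*m^3 - 20*m^2 + 336*m + 320) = (m - 5)^2*(m^4 + 5*m^3 - 12*m^2 - 80*m - 64) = (m - 5)^2*(m - 4)*(m^3 + 9*m^2 + 24*m + 16) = (m - 5)^2*(m - 4)*(m + 4)*(m^2 + 5*m + 4) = (m - 5)^2*(m - 4)*(m + 4)^2*(m + 1)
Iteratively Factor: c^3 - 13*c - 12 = (c + 1)*(c^2 - c - 12) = (c + 1)*(c + 3)*(c - 4)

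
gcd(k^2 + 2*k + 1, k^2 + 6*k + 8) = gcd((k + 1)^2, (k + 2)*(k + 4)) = 1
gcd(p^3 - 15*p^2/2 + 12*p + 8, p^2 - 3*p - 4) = p - 4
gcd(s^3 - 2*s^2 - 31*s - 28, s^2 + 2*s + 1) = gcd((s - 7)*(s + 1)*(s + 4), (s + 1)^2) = s + 1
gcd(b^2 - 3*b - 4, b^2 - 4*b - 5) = b + 1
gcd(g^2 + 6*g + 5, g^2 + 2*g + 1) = g + 1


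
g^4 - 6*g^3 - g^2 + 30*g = g*(g - 5)*(g - 3)*(g + 2)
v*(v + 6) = v^2 + 6*v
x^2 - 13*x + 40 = (x - 8)*(x - 5)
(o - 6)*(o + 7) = o^2 + o - 42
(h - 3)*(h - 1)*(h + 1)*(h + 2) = h^4 - h^3 - 7*h^2 + h + 6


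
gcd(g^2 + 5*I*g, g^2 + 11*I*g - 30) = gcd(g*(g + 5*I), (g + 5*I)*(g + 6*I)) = g + 5*I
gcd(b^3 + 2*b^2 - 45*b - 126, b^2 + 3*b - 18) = b + 6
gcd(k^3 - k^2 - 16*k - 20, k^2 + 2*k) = k + 2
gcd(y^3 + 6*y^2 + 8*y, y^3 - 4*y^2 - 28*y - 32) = y + 2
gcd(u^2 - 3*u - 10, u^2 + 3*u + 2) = u + 2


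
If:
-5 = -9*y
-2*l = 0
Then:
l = 0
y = 5/9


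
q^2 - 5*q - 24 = (q - 8)*(q + 3)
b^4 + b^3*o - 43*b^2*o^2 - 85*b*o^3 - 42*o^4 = (b - 7*o)*(b + o)^2*(b + 6*o)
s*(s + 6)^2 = s^3 + 12*s^2 + 36*s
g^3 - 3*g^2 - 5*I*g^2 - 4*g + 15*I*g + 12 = (g - 3)*(g - 4*I)*(g - I)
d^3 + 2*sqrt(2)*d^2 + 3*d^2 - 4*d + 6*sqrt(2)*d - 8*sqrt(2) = (d - 1)*(d + 4)*(d + 2*sqrt(2))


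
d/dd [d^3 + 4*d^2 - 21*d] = 3*d^2 + 8*d - 21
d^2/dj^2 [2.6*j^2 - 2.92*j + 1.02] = 5.20000000000000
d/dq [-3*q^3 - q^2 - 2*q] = -9*q^2 - 2*q - 2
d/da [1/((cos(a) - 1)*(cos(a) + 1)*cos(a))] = -1/(sin(a)*cos(a)^2) + 2/sin(a)^3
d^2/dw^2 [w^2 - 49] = 2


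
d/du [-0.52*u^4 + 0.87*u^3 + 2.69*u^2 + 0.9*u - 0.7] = -2.08*u^3 + 2.61*u^2 + 5.38*u + 0.9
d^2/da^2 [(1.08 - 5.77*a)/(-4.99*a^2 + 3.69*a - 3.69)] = ((53.361 - 172.7538*a)*(4.99*a^2 - 3.69*a + 3.69) + (5.77*a - 1.08)*(9.98*a - 3.69)*(19.96*a - 7.38))/(4.99*a^2 - 3.69*a + 3.69)^3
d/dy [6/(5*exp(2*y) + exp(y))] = 6*(-10*exp(y) - 1)*exp(-y)/(5*exp(y) + 1)^2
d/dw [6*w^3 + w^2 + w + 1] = 18*w^2 + 2*w + 1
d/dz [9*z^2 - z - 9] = 18*z - 1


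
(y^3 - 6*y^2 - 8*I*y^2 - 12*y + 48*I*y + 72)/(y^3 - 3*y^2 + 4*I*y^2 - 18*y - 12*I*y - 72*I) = (y^2 - 8*I*y - 12)/(y^2 + y*(3 + 4*I) + 12*I)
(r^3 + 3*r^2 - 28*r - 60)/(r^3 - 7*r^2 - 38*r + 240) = (r + 2)/(r - 8)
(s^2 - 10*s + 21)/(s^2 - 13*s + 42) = (s - 3)/(s - 6)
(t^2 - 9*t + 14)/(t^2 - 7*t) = (t - 2)/t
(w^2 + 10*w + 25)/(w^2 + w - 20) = (w + 5)/(w - 4)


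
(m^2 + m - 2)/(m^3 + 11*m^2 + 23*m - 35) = (m + 2)/(m^2 + 12*m + 35)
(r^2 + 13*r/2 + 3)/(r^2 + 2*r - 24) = (r + 1/2)/(r - 4)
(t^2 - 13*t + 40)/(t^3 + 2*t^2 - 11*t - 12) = (t^2 - 13*t + 40)/(t^3 + 2*t^2 - 11*t - 12)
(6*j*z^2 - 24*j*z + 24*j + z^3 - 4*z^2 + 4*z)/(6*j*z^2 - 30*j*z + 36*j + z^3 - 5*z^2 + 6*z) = (z - 2)/(z - 3)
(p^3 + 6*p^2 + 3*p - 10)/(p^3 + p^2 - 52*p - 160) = (p^2 + p - 2)/(p^2 - 4*p - 32)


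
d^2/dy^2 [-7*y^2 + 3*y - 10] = -14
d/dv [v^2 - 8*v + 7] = 2*v - 8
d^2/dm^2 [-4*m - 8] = 0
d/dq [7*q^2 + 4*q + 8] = 14*q + 4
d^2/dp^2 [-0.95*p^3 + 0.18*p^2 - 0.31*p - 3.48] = 0.36 - 5.7*p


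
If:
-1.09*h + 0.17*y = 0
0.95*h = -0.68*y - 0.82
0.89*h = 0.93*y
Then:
No Solution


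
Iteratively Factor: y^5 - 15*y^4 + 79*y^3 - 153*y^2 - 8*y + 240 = (y - 3)*(y^4 - 12*y^3 + 43*y^2 - 24*y - 80) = (y - 4)*(y - 3)*(y^3 - 8*y^2 + 11*y + 20) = (y - 4)*(y - 3)*(y + 1)*(y^2 - 9*y + 20) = (y - 5)*(y - 4)*(y - 3)*(y + 1)*(y - 4)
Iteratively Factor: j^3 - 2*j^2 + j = (j - 1)*(j^2 - j) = (j - 1)^2*(j)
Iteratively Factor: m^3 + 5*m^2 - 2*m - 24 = (m + 4)*(m^2 + m - 6) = (m - 2)*(m + 4)*(m + 3)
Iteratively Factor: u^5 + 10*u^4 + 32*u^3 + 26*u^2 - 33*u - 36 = (u + 4)*(u^4 + 6*u^3 + 8*u^2 - 6*u - 9) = (u + 3)*(u + 4)*(u^3 + 3*u^2 - u - 3) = (u + 1)*(u + 3)*(u + 4)*(u^2 + 2*u - 3) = (u - 1)*(u + 1)*(u + 3)*(u + 4)*(u + 3)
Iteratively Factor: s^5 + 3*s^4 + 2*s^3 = (s + 1)*(s^4 + 2*s^3) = s*(s + 1)*(s^3 + 2*s^2) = s^2*(s + 1)*(s^2 + 2*s) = s^2*(s + 1)*(s + 2)*(s)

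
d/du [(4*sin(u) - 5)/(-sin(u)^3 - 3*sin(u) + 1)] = (8*sin(u)^3 - 15*sin(u)^2 - 11)*cos(u)/(sin(u)^3 + 3*sin(u) - 1)^2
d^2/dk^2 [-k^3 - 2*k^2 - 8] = -6*k - 4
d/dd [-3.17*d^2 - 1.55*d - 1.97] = -6.34*d - 1.55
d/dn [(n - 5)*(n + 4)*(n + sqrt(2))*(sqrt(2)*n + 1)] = 4*sqrt(2)*n^3 - 3*sqrt(2)*n^2 + 9*n^2 - 38*sqrt(2)*n - 6*n - 60 - sqrt(2)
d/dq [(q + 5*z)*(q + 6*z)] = 2*q + 11*z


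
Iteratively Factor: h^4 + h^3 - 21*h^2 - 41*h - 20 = (h + 4)*(h^3 - 3*h^2 - 9*h - 5) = (h + 1)*(h + 4)*(h^2 - 4*h - 5) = (h + 1)^2*(h + 4)*(h - 5)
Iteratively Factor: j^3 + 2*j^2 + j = (j + 1)*(j^2 + j) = j*(j + 1)*(j + 1)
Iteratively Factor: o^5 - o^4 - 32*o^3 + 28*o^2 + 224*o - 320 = (o - 2)*(o^4 + o^3 - 30*o^2 - 32*o + 160) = (o - 2)*(o + 4)*(o^3 - 3*o^2 - 18*o + 40) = (o - 2)^2*(o + 4)*(o^2 - o - 20) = (o - 5)*(o - 2)^2*(o + 4)*(o + 4)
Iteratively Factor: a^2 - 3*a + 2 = (a - 1)*(a - 2)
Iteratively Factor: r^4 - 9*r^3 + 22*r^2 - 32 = (r + 1)*(r^3 - 10*r^2 + 32*r - 32) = (r - 4)*(r + 1)*(r^2 - 6*r + 8) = (r - 4)^2*(r + 1)*(r - 2)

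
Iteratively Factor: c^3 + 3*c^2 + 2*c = (c + 1)*(c^2 + 2*c) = c*(c + 1)*(c + 2)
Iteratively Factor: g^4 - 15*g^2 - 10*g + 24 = (g + 3)*(g^3 - 3*g^2 - 6*g + 8) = (g - 4)*(g + 3)*(g^2 + g - 2) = (g - 4)*(g - 1)*(g + 3)*(g + 2)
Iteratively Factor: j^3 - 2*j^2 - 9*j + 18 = (j - 2)*(j^2 - 9) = (j - 3)*(j - 2)*(j + 3)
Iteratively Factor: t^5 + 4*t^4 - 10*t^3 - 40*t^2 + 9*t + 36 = (t + 1)*(t^4 + 3*t^3 - 13*t^2 - 27*t + 36) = (t - 1)*(t + 1)*(t^3 + 4*t^2 - 9*t - 36) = (t - 1)*(t + 1)*(t + 3)*(t^2 + t - 12) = (t - 3)*(t - 1)*(t + 1)*(t + 3)*(t + 4)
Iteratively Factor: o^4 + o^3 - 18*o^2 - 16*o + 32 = (o - 4)*(o^3 + 5*o^2 + 2*o - 8) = (o - 4)*(o + 2)*(o^2 + 3*o - 4) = (o - 4)*(o + 2)*(o + 4)*(o - 1)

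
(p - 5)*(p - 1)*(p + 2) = p^3 - 4*p^2 - 7*p + 10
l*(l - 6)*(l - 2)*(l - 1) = l^4 - 9*l^3 + 20*l^2 - 12*l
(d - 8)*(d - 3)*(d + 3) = d^3 - 8*d^2 - 9*d + 72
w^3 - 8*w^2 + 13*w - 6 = (w - 6)*(w - 1)^2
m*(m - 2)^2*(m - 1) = m^4 - 5*m^3 + 8*m^2 - 4*m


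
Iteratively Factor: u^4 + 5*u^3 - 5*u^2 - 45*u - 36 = (u - 3)*(u^3 + 8*u^2 + 19*u + 12) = (u - 3)*(u + 1)*(u^2 + 7*u + 12) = (u - 3)*(u + 1)*(u + 4)*(u + 3)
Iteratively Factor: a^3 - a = (a)*(a^2 - 1) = a*(a + 1)*(a - 1)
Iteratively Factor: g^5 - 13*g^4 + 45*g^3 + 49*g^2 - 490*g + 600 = (g + 3)*(g^4 - 16*g^3 + 93*g^2 - 230*g + 200) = (g - 2)*(g + 3)*(g^3 - 14*g^2 + 65*g - 100) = (g - 5)*(g - 2)*(g + 3)*(g^2 - 9*g + 20) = (g - 5)*(g - 4)*(g - 2)*(g + 3)*(g - 5)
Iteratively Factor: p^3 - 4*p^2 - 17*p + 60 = (p - 5)*(p^2 + p - 12) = (p - 5)*(p - 3)*(p + 4)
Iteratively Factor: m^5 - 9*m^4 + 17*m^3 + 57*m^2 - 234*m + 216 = (m - 3)*(m^4 - 6*m^3 - m^2 + 54*m - 72) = (m - 4)*(m - 3)*(m^3 - 2*m^2 - 9*m + 18) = (m - 4)*(m - 3)*(m + 3)*(m^2 - 5*m + 6) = (m - 4)*(m - 3)*(m - 2)*(m + 3)*(m - 3)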